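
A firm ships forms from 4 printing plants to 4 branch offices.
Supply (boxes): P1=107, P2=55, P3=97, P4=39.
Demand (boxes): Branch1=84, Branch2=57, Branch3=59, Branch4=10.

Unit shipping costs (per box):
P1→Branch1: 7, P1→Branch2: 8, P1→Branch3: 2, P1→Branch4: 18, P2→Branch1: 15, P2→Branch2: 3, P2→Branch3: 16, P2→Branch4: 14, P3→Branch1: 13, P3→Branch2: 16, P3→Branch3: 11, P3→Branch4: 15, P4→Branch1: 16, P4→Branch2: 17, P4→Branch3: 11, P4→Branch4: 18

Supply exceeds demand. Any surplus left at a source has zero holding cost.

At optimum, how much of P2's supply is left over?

0

An optimal plan:
  P1 to Branch1: 46 boxes
  P1 to Branch2: 2 boxes
  P1 to Branch3: 59 boxes
  P2 to Branch2: 55 boxes
  P3 to Branch1: 38 boxes
  P3 to Branch4: 10 boxes
Total cost = 1265.
P2 ships 55 of its 55, leaving 0.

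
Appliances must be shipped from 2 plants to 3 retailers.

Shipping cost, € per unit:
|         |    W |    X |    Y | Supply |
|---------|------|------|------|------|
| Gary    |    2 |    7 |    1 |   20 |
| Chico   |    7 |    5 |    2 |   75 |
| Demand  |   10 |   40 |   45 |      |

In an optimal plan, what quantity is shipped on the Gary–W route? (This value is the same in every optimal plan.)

10

Optimal shipments:
  Gary->W: 10 units
  Gary->Y: 10 units
  Chico->X: 40 units
  Chico->Y: 35 units
Total cost = €300.
So Gary→W carries 10 units.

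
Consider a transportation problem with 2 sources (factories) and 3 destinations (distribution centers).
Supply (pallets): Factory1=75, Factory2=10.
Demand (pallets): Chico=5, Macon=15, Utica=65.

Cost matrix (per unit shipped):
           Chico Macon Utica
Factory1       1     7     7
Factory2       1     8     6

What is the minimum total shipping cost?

555

One minimum-cost allocation:
  Factory1→Chico: 5 pallets
  Factory1→Macon: 15 pallets
  Factory1→Utica: 55 pallets
  Factory2→Utica: 10 pallets
Total cost = 555.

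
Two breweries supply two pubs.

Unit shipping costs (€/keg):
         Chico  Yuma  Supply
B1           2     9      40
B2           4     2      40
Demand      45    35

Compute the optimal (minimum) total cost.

170

One minimum-cost allocation:
  B1→Chico: 40 × €2 = €80
  B2→Chico: 5 × €4 = €20
  B2→Yuma: 35 × €2 = €70
Total = 80 + 20 + 70 = €170.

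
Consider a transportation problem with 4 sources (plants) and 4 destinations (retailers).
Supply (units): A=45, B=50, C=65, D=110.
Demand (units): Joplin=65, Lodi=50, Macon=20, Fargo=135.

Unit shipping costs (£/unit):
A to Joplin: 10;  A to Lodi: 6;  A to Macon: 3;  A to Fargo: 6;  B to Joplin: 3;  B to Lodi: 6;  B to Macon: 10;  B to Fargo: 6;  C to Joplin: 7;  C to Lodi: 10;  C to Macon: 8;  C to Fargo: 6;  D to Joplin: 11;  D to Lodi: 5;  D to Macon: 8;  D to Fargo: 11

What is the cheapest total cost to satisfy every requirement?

1660

Optimal allocation:
  A–Fargo: 45 × £6 = £270
  B–Joplin: 50 × £3 = £150
  C–Fargo: 65 × £6 = £390
  D–Joplin: 15 × £11 = £165
  D–Lodi: 50 × £5 = £250
  D–Macon: 20 × £8 = £160
  D–Fargo: 25 × £11 = £275
Total = 270 + 150 + 390 + 165 + 250 + 160 + 275 = £1660.
(Supply check: A ships 45; B ships 50; C ships 65; D ships 110.)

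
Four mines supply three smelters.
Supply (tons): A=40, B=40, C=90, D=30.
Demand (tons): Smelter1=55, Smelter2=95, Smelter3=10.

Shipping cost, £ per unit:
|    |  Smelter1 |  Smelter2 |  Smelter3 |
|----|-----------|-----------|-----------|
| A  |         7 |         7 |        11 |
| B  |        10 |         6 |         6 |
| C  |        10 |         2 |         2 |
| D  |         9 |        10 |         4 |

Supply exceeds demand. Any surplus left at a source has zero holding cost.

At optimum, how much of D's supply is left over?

Minimum-cost shipments:
  A→Smelter1: 40 × £7 = £280
  B→Smelter2: 5 × £6 = £30
  C→Smelter2: 90 × £2 = £180
  D→Smelter1: 15 × £9 = £135
  D→Smelter3: 10 × £4 = £40
Total cost = £665.
D ships 25 of its 30, leaving 5.

5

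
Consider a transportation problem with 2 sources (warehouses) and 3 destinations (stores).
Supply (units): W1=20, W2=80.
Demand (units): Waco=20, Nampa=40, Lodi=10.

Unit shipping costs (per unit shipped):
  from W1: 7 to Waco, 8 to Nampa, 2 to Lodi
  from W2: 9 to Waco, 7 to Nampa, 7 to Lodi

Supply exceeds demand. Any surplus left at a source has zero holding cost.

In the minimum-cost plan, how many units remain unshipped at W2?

An optimal plan:
  W1→Waco: 10 × 7 = 70
  W1→Lodi: 10 × 2 = 20
  W2→Waco: 10 × 9 = 90
  W2→Nampa: 40 × 7 = 280
Total cost = 460.
W2 ships 50 of its 80, leaving 30.

30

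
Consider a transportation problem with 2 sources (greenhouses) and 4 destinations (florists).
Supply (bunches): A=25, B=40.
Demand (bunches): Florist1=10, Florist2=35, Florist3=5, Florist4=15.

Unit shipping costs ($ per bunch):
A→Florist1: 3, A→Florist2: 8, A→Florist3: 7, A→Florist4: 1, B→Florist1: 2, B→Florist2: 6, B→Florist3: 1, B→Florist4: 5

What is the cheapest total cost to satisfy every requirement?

One minimum-cost allocation:
  A→Florist1: 10 bunches
  A→Florist4: 15 bunches
  B→Florist2: 35 bunches
  B→Florist3: 5 bunches
Total cost = $260.
(Supply check: A ships 25; B ships 40.)

260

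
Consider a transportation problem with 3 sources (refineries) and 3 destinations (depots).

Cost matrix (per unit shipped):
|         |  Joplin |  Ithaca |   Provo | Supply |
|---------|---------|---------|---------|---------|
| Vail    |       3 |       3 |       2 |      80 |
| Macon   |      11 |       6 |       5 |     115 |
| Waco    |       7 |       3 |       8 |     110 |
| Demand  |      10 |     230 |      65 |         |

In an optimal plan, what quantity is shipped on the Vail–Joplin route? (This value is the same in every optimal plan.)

Optimal shipments:
  Vail->Joplin: 10 × 3 = 30
  Vail->Ithaca: 5 × 3 = 15
  Vail->Provo: 65 × 2 = 130
  Macon->Ithaca: 115 × 6 = 690
  Waco->Ithaca: 110 × 3 = 330
Total cost = 1195.
So Vail→Joplin carries 10 kL.

10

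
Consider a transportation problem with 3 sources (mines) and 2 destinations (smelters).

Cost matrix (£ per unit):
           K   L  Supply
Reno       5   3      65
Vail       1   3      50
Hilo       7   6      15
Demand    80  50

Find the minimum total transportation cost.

Optimal allocation:
  Reno to K: 15 × £5 = £75
  Reno to L: 50 × £3 = £150
  Vail to K: 50 × £1 = £50
  Hilo to K: 15 × £7 = £105
Total = 75 + 150 + 50 + 105 = £380.
(Supply check: Reno ships 65; Vail ships 50; Hilo ships 15.)

380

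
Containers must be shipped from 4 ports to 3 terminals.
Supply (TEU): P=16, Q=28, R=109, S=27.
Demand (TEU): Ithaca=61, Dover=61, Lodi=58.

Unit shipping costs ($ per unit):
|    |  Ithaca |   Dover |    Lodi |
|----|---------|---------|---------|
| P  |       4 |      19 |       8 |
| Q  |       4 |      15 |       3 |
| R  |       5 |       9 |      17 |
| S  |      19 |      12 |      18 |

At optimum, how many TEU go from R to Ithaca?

61

The minimum-cost plan:
  P->Lodi: 16 × $8 = $128
  Q->Lodi: 28 × $3 = $84
  R->Ithaca: 61 × $5 = $305
  R->Dover: 48 × $9 = $432
  S->Dover: 13 × $12 = $156
  S->Lodi: 14 × $18 = $252
Total cost = $1357.
So R→Ithaca carries 61 TEU.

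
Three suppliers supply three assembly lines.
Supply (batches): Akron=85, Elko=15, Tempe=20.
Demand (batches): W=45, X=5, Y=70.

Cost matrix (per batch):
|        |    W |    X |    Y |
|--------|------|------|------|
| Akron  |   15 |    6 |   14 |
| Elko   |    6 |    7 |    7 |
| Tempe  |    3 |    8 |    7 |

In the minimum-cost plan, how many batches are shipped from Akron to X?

Solving gives:
  Akron→W: 10 × 15 = 150
  Akron→X: 5 × 6 = 30
  Akron→Y: 70 × 14 = 980
  Elko→W: 15 × 6 = 90
  Tempe→W: 20 × 3 = 60
Total cost = 1310.
So Akron→X carries 5 batches.

5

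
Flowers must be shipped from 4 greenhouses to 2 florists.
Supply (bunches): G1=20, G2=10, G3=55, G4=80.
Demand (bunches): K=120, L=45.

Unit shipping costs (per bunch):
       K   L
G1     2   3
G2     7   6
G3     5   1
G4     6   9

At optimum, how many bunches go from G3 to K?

10

Solving gives:
  G1->K: 20 × 2 = 40
  G2->K: 10 × 7 = 70
  G3->K: 10 × 5 = 50
  G3->L: 45 × 1 = 45
  G4->K: 80 × 6 = 480
Total cost = 685.
So G3→K carries 10 bunches.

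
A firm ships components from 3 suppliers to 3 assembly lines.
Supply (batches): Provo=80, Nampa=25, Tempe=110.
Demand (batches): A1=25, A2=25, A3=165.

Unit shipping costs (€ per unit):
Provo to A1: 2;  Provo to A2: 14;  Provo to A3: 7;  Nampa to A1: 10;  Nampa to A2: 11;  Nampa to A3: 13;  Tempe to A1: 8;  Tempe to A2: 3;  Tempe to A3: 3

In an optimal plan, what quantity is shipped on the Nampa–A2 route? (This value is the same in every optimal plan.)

25

The minimum-cost plan:
  Provo to A1: 25 × €2 = €50
  Provo to A3: 55 × €7 = €385
  Nampa to A2: 25 × €11 = €275
  Tempe to A3: 110 × €3 = €330
Total cost = €1040.
So Nampa→A2 carries 25 batches.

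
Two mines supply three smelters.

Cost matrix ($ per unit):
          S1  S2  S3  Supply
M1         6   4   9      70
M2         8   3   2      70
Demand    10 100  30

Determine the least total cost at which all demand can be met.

480

Optimal allocation:
  M1->S1: 10 × $6 = $60
  M1->S2: 60 × $4 = $240
  M2->S2: 40 × $3 = $120
  M2->S3: 30 × $2 = $60
Total = 60 + 240 + 120 + 60 = $480.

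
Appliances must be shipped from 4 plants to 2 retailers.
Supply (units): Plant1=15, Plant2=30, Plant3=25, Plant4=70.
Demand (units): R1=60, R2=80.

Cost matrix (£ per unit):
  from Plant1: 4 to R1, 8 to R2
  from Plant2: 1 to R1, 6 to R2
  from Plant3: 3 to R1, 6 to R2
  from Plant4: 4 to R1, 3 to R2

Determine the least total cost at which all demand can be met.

Optimal allocation:
  Plant1→R1: 15 × £4 = £60
  Plant2→R1: 30 × £1 = £30
  Plant3→R1: 15 × £3 = £45
  Plant3→R2: 10 × £6 = £60
  Plant4→R2: 70 × £3 = £210
Total = 60 + 30 + 45 + 60 + 210 = £405.

405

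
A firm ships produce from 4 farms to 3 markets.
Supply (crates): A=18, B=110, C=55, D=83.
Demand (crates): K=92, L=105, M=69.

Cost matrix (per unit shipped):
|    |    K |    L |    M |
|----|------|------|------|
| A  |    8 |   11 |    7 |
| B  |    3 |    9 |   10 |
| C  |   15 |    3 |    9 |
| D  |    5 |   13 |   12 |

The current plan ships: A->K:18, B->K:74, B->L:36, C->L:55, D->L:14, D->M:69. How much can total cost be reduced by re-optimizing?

172

Current plan cost = 18·8 + 74·3 + 36·9 + 55·3 + 14·13 + 69·12 = 1865.
Optimal plan:
  A–M: 18 × 7 = 126
  B–K: 9 × 3 = 27
  B–L: 50 × 9 = 450
  B–M: 51 × 10 = 510
  C–L: 55 × 3 = 165
  D–K: 83 × 5 = 415
Optimal cost = 1693.
Saving = 1865 − 1693 = 172.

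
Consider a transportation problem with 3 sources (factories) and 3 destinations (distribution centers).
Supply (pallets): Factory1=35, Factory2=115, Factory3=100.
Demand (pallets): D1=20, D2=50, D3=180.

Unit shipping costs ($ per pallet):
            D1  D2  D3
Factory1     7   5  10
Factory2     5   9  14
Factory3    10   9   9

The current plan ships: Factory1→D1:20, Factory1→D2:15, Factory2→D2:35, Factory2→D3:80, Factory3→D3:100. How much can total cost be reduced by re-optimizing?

Current plan cost = 20·7 + 15·5 + 35·9 + 80·14 + 100·9 = $2550.
Optimal plan:
  Factory1→D3: 35 × $10 = $350
  Factory2→D1: 20 × $5 = $100
  Factory2→D2: 50 × $9 = $450
  Factory2→D3: 45 × $14 = $630
  Factory3→D3: 100 × $9 = $900
Optimal cost = $2430.
Saving = 2550 − 2430 = $120.

120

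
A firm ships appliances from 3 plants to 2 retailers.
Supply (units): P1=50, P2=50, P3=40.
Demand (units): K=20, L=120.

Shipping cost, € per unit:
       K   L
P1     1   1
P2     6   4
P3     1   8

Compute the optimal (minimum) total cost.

430

An optimal shipping plan:
  P1→L: 50 × €1 = €50
  P2→L: 50 × €4 = €200
  P3→K: 20 × €1 = €20
  P3→L: 20 × €8 = €160
Total = 50 + 200 + 20 + 160 = €430.
(Supply check: P1 ships 50; P2 ships 50; P3 ships 40.)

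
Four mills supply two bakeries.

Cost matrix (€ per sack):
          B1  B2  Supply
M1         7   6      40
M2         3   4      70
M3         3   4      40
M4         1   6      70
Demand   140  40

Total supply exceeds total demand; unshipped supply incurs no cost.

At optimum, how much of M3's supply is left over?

0

Minimum-cost shipments:
  M2->B1: 30 × €3 = €90
  M2->B2: 40 × €4 = €160
  M3->B1: 40 × €3 = €120
  M4->B1: 70 × €1 = €70
Total cost = €440.
M3 ships 40 of its 40, leaving 0.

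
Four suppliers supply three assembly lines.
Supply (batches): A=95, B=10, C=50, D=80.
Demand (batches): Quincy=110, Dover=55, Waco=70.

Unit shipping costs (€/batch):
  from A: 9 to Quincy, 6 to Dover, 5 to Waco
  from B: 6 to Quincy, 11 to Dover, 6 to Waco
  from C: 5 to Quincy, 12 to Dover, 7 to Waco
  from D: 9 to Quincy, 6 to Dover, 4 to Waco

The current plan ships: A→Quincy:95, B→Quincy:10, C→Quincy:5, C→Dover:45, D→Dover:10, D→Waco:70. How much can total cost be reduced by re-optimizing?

Current plan cost = 95·9 + 10·6 + 5·5 + 45·12 + 10·6 + 70·4 = €1820.
Optimal plan:
  A→Quincy: 40 × €9 = €360
  A→Dover: 55 × €6 = €330
  B→Quincy: 10 × €6 = €60
  C→Quincy: 50 × €5 = €250
  D→Quincy: 10 × €9 = €90
  D→Waco: 70 × €4 = €280
Optimal cost = €1370.
Saving = 1820 − 1370 = €450.

450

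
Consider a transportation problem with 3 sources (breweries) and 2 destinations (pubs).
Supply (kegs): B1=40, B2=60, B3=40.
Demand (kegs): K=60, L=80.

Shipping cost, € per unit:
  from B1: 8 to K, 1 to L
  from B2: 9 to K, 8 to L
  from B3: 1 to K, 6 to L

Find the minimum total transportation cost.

580

A cheapest plan:
  B1->L: 40 × €1 = €40
  B2->K: 20 × €9 = €180
  B2->L: 40 × €8 = €320
  B3->K: 40 × €1 = €40
Total = 40 + 180 + 320 + 40 = €580.
(Supply check: B1 ships 40; B2 ships 60; B3 ships 40.)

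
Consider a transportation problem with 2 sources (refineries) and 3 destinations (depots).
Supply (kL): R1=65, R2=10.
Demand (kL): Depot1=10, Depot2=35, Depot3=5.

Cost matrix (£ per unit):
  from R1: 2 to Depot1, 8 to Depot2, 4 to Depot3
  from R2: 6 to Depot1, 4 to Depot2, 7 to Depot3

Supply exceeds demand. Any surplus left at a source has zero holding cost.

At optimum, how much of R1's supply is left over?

An optimal plan:
  R1->Depot1: 10 kL
  R1->Depot2: 25 kL
  R1->Depot3: 5 kL
  R2->Depot2: 10 kL
Total cost = £280.
R1 ships 40 of its 65, leaving 25.

25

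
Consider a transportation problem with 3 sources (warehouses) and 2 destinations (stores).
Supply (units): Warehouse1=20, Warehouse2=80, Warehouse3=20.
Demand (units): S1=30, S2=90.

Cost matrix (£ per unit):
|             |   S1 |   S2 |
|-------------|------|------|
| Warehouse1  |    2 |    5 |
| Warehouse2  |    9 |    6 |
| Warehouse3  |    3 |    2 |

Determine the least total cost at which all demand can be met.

570

An optimal shipping plan:
  Warehouse1→S1: 20 × £2 = £40
  Warehouse2→S2: 80 × £6 = £480
  Warehouse3→S1: 10 × £3 = £30
  Warehouse3→S2: 10 × £2 = £20
Total = 40 + 480 + 30 + 20 = £570.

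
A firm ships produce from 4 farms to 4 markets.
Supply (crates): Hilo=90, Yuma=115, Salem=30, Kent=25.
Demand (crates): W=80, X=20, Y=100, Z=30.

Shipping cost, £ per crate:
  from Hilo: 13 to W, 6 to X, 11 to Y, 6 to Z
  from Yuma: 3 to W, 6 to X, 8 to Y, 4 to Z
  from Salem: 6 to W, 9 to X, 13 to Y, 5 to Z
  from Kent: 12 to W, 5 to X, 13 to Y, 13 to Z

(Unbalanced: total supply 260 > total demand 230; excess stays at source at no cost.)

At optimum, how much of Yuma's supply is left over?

0

Minimum-cost shipments:
  Hilo–Y: 65 × £11 = £715
  Yuma–W: 80 × £3 = £240
  Yuma–Y: 35 × £8 = £280
  Salem–Z: 30 × £5 = £150
  Kent–X: 20 × £5 = £100
Total cost = £1485.
Yuma ships 115 of its 115, leaving 0.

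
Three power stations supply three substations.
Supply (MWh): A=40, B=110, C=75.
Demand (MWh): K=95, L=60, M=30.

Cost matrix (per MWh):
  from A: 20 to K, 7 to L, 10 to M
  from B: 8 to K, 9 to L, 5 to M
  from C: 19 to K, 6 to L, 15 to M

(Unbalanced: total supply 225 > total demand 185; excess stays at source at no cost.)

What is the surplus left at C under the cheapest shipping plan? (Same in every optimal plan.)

Minimum-cost shipments:
  A to M: 15 × 10 = 150
  B to K: 95 × 8 = 760
  B to M: 15 × 5 = 75
  C to L: 60 × 6 = 360
Total cost = 1345.
C ships 60 of its 75, leaving 15.

15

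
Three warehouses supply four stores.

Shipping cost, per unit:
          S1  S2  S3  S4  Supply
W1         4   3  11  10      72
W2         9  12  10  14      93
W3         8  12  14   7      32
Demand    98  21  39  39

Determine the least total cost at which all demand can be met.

1402

Optimal allocation:
  W1→S1: 51 × 4 = 204
  W1→S2: 21 × 3 = 63
  W2→S1: 47 × 9 = 423
  W2→S3: 39 × 10 = 390
  W2→S4: 7 × 14 = 98
  W3→S4: 32 × 7 = 224
Total = 204 + 63 + 423 + 390 + 98 + 224 = 1402.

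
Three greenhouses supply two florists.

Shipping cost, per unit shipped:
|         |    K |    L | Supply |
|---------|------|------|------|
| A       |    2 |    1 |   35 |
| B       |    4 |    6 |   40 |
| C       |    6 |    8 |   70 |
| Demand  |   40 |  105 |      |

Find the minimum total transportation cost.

One minimum-cost allocation:
  A–L: 35 × 1 = 35
  B–K: 40 × 4 = 160
  C–L: 70 × 8 = 560
Total = 35 + 160 + 560 = 755.

755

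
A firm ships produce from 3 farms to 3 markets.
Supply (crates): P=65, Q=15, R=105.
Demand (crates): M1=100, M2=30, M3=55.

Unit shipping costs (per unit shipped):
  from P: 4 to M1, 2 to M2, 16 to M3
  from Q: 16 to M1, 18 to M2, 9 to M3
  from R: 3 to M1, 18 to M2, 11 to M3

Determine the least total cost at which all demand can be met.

A cheapest plan:
  P–M1: 35 × 4 = 140
  P–M2: 30 × 2 = 60
  Q–M3: 15 × 9 = 135
  R–M1: 65 × 3 = 195
  R–M3: 40 × 11 = 440
Total = 140 + 60 + 135 + 195 + 440 = 970.
(Supply check: P ships 65; Q ships 15; R ships 105.)

970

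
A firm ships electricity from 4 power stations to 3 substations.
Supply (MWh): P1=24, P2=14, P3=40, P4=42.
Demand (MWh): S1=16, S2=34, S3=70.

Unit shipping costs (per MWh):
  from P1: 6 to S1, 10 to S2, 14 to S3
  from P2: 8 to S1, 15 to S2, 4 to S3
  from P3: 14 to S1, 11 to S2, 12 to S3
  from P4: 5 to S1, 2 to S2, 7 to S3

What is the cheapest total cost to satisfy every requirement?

868

A cheapest plan:
  P1–S1: 16 × 6 = 96
  P1–S3: 8 × 14 = 112
  P2–S3: 14 × 4 = 56
  P3–S3: 40 × 12 = 480
  P4–S2: 34 × 2 = 68
  P4–S3: 8 × 7 = 56
Total = 96 + 112 + 56 + 480 + 68 + 56 = 868.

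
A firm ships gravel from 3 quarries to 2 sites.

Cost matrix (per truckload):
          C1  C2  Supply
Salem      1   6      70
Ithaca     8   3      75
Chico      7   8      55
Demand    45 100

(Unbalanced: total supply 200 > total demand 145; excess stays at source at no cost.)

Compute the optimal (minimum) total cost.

An optimal shipping plan:
  Salem→C1: 45 × 1 = 45
  Salem→C2: 25 × 6 = 150
  Ithaca→C2: 75 × 3 = 225
Total = 45 + 150 + 225 = 420.

420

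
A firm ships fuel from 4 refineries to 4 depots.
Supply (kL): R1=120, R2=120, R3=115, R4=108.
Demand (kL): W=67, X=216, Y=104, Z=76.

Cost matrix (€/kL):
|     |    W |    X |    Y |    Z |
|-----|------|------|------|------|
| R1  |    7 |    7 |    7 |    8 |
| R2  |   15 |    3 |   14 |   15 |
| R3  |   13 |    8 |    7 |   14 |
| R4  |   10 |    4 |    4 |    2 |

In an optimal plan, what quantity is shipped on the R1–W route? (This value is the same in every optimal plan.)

Optimal shipments:
  R1→W: 67 × €7 = €469
  R1→X: 53 × €7 = €371
  R2→X: 120 × €3 = €360
  R3→X: 11 × €8 = €88
  R3→Y: 104 × €7 = €728
  R4→X: 32 × €4 = €128
  R4→Z: 76 × €2 = €152
Total cost = €2296.
So R1→W carries 67 kL.

67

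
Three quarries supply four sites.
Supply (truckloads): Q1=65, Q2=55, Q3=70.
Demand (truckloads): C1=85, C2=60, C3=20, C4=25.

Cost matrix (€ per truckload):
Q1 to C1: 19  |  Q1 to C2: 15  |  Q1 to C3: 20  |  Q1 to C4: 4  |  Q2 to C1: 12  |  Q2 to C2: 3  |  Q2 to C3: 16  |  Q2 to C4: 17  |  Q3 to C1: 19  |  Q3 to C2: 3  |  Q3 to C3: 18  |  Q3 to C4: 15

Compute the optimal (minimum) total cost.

1890

A cheapest plan:
  Q1 to C1: 30 × €19 = €570
  Q1 to C3: 10 × €20 = €200
  Q1 to C4: 25 × €4 = €100
  Q2 to C1: 55 × €12 = €660
  Q3 to C2: 60 × €3 = €180
  Q3 to C3: 10 × €18 = €180
Total = 570 + 200 + 100 + 660 + 180 + 180 = €1890.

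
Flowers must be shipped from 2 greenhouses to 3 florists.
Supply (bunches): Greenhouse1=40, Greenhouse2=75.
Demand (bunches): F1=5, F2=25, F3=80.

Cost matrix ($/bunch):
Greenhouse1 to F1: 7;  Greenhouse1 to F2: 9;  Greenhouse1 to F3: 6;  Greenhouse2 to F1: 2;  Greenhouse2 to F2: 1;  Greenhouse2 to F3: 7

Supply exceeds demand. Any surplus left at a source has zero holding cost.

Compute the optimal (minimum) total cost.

555

Optimal allocation:
  Greenhouse1->F3: 40 × $6 = $240
  Greenhouse2->F1: 5 × $2 = $10
  Greenhouse2->F2: 25 × $1 = $25
  Greenhouse2->F3: 40 × $7 = $280
Total = 240 + 10 + 25 + 280 = $555.
(Supply check: Greenhouse1 ships 40; Greenhouse2 ships 70.)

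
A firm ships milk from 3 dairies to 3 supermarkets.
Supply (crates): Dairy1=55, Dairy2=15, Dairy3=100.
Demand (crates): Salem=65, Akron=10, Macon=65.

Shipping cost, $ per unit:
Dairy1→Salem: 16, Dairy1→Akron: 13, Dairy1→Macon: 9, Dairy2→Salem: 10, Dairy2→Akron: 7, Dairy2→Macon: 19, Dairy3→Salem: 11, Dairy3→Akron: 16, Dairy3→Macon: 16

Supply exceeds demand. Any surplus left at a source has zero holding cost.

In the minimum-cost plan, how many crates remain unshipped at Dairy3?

30

An optimal plan:
  Dairy1->Macon: 55 × $9 = $495
  Dairy2->Salem: 5 × $10 = $50
  Dairy2->Akron: 10 × $7 = $70
  Dairy3->Salem: 60 × $11 = $660
  Dairy3->Macon: 10 × $16 = $160
Total cost = $1435.
Dairy3 ships 70 of its 100, leaving 30.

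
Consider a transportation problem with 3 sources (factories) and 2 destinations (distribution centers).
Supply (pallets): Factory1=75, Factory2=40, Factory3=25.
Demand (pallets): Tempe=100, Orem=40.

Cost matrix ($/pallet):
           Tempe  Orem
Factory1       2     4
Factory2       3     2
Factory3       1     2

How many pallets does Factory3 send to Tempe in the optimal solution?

The minimum-cost plan:
  Factory1→Tempe: 75 pallets
  Factory2→Orem: 40 pallets
  Factory3→Tempe: 25 pallets
Total cost = $255.
So Factory3→Tempe carries 25 pallets.

25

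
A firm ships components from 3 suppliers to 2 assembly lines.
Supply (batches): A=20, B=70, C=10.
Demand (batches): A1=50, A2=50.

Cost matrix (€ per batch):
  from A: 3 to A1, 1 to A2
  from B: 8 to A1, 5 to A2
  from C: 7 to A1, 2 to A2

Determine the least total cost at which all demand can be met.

520

One minimum-cost allocation:
  A->A1: 20 × €3 = €60
  B->A1: 30 × €8 = €240
  B->A2: 40 × €5 = €200
  C->A2: 10 × €2 = €20
Total = 60 + 240 + 200 + 20 = €520.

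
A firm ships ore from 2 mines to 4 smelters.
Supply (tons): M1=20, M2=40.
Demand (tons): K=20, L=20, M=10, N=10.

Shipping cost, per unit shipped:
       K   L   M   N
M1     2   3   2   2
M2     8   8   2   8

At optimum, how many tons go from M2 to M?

10

The minimum-cost plan:
  M1→K: 20 tons
  M2→L: 20 tons
  M2→M: 10 tons
  M2→N: 10 tons
Total cost = 300.
So M2→M carries 10 tons.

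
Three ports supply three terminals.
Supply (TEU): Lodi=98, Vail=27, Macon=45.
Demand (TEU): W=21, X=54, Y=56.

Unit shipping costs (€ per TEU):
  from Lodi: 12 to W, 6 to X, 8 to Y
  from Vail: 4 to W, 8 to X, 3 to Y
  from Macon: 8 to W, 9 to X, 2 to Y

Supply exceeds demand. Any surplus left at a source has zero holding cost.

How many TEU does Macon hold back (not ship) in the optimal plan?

0

An optimal plan:
  Lodi to X: 54 TEU
  Lodi to Y: 5 TEU
  Vail to W: 21 TEU
  Vail to Y: 6 TEU
  Macon to Y: 45 TEU
Total cost = €556.
Macon ships 45 of its 45, leaving 0.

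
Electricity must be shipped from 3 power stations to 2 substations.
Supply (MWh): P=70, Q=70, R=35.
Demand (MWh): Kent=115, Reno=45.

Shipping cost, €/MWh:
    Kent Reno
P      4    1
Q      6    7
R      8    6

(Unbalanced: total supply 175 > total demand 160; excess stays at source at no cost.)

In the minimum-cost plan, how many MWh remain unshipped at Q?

An optimal plan:
  P–Kent: 25 × €4 = €100
  P–Reno: 45 × €1 = €45
  Q–Kent: 70 × €6 = €420
  R–Kent: 20 × €8 = €160
Total cost = €725.
Q ships 70 of its 70, leaving 0.

0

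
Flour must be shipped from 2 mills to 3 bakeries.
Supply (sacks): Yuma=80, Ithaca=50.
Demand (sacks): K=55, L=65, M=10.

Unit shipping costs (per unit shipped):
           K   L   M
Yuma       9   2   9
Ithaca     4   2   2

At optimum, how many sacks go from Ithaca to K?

40

Optimal shipments:
  Yuma–K: 15 × 9 = 135
  Yuma–L: 65 × 2 = 130
  Ithaca–K: 40 × 4 = 160
  Ithaca–M: 10 × 2 = 20
Total cost = 445.
So Ithaca→K carries 40 sacks.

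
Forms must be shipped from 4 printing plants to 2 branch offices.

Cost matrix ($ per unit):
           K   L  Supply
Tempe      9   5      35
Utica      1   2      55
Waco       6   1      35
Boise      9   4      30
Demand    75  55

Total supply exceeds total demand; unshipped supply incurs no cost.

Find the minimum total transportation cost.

350

Optimal allocation:
  Tempe to K: 10 boxes
  Utica to K: 55 boxes
  Waco to K: 10 boxes
  Waco to L: 25 boxes
  Boise to L: 30 boxes
Total cost = $350.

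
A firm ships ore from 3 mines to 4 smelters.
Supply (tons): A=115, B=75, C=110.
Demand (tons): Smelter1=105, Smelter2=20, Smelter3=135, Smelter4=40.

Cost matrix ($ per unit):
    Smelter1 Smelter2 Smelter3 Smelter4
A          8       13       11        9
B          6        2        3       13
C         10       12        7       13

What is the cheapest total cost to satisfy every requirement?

2025

An optimal shipping plan:
  A to Smelter1: 75 × $8 = $600
  A to Smelter4: 40 × $9 = $360
  B to Smelter1: 30 × $6 = $180
  B to Smelter2: 20 × $2 = $40
  B to Smelter3: 25 × $3 = $75
  C to Smelter3: 110 × $7 = $770
Total = 600 + 360 + 180 + 40 + 75 + 770 = $2025.
(Supply check: A ships 115; B ships 75; C ships 110.)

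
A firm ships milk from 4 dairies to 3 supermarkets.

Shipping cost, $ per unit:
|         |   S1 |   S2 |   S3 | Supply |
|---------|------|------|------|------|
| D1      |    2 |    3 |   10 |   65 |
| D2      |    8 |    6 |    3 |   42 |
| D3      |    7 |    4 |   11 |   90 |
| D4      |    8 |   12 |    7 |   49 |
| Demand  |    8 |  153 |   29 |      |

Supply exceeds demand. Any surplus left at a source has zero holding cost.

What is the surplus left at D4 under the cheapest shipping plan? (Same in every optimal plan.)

49

Minimum-cost shipments:
  D1 to S1: 8 crates
  D1 to S2: 57 crates
  D2 to S2: 6 crates
  D2 to S3: 29 crates
  D3 to S2: 90 crates
Total cost = $670.
D4 ships 0 of its 49, leaving 49.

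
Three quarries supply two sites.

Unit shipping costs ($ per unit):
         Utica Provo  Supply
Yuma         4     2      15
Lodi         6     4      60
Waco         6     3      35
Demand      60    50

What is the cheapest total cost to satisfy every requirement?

495

One minimum-cost allocation:
  Yuma->Utica: 15 × $4 = $60
  Lodi->Utica: 45 × $6 = $270
  Lodi->Provo: 15 × $4 = $60
  Waco->Provo: 35 × $3 = $105
Total = 60 + 270 + 60 + 105 = $495.
(Supply check: Yuma ships 15; Lodi ships 60; Waco ships 35.)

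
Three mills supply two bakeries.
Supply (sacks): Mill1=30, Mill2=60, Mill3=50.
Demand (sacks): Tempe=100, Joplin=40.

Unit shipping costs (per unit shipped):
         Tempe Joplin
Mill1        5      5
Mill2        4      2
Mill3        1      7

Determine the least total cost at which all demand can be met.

360

A cheapest plan:
  Mill1 to Tempe: 30 × 5 = 150
  Mill2 to Tempe: 20 × 4 = 80
  Mill2 to Joplin: 40 × 2 = 80
  Mill3 to Tempe: 50 × 1 = 50
Total = 150 + 80 + 80 + 50 = 360.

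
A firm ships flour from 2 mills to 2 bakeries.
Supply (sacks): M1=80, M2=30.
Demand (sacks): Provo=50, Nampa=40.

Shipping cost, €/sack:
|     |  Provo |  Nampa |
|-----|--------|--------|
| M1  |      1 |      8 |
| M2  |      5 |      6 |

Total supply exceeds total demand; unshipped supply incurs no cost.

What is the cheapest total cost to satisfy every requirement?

310

Optimal allocation:
  M1→Provo: 50 × €1 = €50
  M1→Nampa: 10 × €8 = €80
  M2→Nampa: 30 × €6 = €180
Total = 50 + 80 + 180 = €310.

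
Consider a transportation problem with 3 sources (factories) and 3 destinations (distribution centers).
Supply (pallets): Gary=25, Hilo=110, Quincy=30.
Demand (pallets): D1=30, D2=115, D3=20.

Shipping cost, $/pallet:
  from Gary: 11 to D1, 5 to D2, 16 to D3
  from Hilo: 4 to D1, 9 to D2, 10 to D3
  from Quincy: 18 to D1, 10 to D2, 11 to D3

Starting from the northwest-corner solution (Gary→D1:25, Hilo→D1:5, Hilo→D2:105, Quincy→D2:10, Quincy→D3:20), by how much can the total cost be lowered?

Current plan cost = 25·11 + 5·4 + 105·9 + 10·10 + 20·11 = $1560.
Optimal plan:
  Gary to D2: 25 × $5 = $125
  Hilo to D1: 30 × $4 = $120
  Hilo to D2: 60 × $9 = $540
  Hilo to D3: 20 × $10 = $200
  Quincy to D2: 30 × $10 = $300
Optimal cost = $1285.
Saving = 1560 − 1285 = $275.

275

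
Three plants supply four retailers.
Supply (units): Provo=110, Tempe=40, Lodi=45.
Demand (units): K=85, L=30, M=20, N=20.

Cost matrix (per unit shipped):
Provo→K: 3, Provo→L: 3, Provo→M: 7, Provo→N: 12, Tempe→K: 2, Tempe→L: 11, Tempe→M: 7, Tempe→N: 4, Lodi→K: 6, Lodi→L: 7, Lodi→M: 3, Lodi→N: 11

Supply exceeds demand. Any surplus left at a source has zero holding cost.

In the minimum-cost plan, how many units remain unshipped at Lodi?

An optimal plan:
  Provo to K: 65 × 3 = 195
  Provo to L: 30 × 3 = 90
  Tempe to K: 20 × 2 = 40
  Tempe to N: 20 × 4 = 80
  Lodi to M: 20 × 3 = 60
Total cost = 465.
Lodi ships 20 of its 45, leaving 25.

25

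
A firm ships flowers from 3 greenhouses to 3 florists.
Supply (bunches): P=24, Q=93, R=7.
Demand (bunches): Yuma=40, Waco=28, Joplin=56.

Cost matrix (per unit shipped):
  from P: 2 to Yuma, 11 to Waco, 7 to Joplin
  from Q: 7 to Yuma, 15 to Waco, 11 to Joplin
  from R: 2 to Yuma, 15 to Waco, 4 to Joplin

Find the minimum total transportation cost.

An optimal shipping plan:
  P->Yuma: 24 bunches
  Q->Yuma: 16 bunches
  Q->Waco: 28 bunches
  Q->Joplin: 49 bunches
  R->Joplin: 7 bunches
Total cost = 1147.

1147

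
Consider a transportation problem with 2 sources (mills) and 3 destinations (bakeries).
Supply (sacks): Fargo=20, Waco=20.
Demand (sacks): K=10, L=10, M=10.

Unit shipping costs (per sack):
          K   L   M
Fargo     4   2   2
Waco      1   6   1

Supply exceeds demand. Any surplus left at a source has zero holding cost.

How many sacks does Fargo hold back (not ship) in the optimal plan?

An optimal plan:
  Fargo→L: 10 × 2 = 20
  Waco→K: 10 × 1 = 10
  Waco→M: 10 × 1 = 10
Total cost = 40.
Fargo ships 10 of its 20, leaving 10.

10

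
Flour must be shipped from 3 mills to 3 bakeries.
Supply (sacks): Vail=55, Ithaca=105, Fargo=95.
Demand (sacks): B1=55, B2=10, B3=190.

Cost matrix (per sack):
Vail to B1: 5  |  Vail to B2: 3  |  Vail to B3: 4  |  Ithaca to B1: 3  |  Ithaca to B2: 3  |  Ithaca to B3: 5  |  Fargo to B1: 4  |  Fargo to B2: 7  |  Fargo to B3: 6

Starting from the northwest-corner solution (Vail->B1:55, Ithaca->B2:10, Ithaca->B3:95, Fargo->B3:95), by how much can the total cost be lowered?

Current plan cost = 55·5 + 10·3 + 95·5 + 95·6 = 1350.
Optimal plan:
  Vail–B3: 55 × 4 = 220
  Ithaca–B2: 10 × 3 = 30
  Ithaca–B3: 95 × 5 = 475
  Fargo–B1: 55 × 4 = 220
  Fargo–B3: 40 × 6 = 240
Optimal cost = 1185.
Saving = 1350 − 1185 = 165.

165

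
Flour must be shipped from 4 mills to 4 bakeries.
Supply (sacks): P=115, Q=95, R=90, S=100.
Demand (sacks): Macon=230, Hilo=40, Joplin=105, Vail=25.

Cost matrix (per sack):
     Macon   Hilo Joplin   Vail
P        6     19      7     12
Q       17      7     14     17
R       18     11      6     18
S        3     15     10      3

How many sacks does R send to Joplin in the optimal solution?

90

Optimal shipments:
  P–Macon: 115 × 6 = 690
  Q–Macon: 15 × 17 = 255
  Q–Hilo: 40 × 7 = 280
  Q–Joplin: 15 × 14 = 210
  Q–Vail: 25 × 17 = 425
  R–Joplin: 90 × 6 = 540
  S–Macon: 100 × 3 = 300
Total cost = 2700.
So R→Joplin carries 90 sacks.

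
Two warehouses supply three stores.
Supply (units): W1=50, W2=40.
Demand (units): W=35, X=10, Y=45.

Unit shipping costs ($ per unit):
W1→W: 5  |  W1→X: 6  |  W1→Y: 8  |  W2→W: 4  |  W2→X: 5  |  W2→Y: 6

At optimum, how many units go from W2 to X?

Solving gives:
  W1→W: 35 × $5 = $175
  W1→X: 10 × $6 = $60
  W1→Y: 5 × $8 = $40
  W2→Y: 40 × $6 = $240
Total cost = $515.
The route W2→X is not used.

0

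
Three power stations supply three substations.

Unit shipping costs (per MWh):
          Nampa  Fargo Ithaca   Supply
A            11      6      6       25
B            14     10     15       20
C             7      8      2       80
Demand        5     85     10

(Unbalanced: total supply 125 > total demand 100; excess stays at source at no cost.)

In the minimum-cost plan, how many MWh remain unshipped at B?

20

Minimum-cost shipments:
  A to Fargo: 25 × 6 = 150
  C to Nampa: 5 × 7 = 35
  C to Fargo: 60 × 8 = 480
  C to Ithaca: 10 × 2 = 20
Total cost = 685.
B ships 0 of its 20, leaving 20.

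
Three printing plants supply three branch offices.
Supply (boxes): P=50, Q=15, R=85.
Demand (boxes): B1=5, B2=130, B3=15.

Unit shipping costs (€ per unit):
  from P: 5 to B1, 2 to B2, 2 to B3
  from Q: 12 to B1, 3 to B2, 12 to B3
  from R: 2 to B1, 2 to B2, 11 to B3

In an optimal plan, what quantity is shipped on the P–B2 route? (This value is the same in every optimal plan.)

Optimal shipments:
  P->B2: 35 × €2 = €70
  P->B3: 15 × €2 = €30
  Q->B2: 15 × €3 = €45
  R->B1: 5 × €2 = €10
  R->B2: 80 × €2 = €160
Total cost = €315.
So P→B2 carries 35 boxes.

35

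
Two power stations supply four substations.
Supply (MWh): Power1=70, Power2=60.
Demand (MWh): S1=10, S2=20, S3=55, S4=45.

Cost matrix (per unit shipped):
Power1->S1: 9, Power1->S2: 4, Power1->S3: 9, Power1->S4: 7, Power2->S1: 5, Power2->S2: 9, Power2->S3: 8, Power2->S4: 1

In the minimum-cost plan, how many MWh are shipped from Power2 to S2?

0

Solving gives:
  Power1–S2: 20 × 4 = 80
  Power1–S3: 50 × 9 = 450
  Power2–S1: 10 × 5 = 50
  Power2–S3: 5 × 8 = 40
  Power2–S4: 45 × 1 = 45
Total cost = 665.
The route Power2→S2 is not used.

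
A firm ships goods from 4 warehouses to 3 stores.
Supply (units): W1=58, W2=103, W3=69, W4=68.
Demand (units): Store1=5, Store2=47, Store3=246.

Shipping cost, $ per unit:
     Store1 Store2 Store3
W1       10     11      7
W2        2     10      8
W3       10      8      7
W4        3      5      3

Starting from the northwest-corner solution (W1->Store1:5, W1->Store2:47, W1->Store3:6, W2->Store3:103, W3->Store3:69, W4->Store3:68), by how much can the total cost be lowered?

186

Current plan cost = 5·10 + 47·11 + 6·7 + 103·8 + 69·7 + 68·3 = $2120.
Optimal plan:
  W1 to Store3: 58 × $7 = $406
  W2 to Store1: 5 × $2 = $10
  W2 to Store3: 98 × $8 = $784
  W3 to Store2: 47 × $8 = $376
  W3 to Store3: 22 × $7 = $154
  W4 to Store3: 68 × $3 = $204
Optimal cost = $1934.
Saving = 2120 − 1934 = $186.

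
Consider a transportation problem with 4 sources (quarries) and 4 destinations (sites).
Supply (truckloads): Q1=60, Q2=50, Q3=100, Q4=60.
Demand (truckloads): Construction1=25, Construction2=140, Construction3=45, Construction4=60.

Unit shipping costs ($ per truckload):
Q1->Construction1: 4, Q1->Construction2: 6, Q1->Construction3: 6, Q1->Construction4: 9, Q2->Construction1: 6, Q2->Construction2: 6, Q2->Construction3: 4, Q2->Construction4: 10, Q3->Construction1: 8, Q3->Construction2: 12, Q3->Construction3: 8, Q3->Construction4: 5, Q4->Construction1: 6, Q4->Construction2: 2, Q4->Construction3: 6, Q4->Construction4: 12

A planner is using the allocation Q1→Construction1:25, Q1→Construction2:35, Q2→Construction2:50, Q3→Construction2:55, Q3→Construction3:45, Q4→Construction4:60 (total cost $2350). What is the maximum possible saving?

Current plan cost = 25·4 + 35·6 + 50·6 + 55·12 + 45·8 + 60·12 = $2350.
Optimal plan:
  Q1→Construction1: 25 truckloads
  Q1→Construction2: 35 truckloads
  Q2→Construction2: 45 truckloads
  Q2→Construction3: 5 truckloads
  Q3→Construction3: 40 truckloads
  Q3→Construction4: 60 truckloads
  Q4→Construction2: 60 truckloads
Optimal cost = $1340.
Saving = 2350 − 1340 = $1010.

1010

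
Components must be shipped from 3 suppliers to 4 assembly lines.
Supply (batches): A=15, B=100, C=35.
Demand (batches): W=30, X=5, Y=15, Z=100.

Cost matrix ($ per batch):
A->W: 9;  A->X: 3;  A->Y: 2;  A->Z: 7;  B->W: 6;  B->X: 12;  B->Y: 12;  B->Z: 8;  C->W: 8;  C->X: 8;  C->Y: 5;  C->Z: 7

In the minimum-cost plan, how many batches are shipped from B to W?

30

Solving gives:
  A–X: 5 × $3 = $15
  A–Y: 10 × $2 = $20
  B–W: 30 × $6 = $180
  B–Z: 70 × $8 = $560
  C–Y: 5 × $5 = $25
  C–Z: 30 × $7 = $210
Total cost = $1010.
So B→W carries 30 batches.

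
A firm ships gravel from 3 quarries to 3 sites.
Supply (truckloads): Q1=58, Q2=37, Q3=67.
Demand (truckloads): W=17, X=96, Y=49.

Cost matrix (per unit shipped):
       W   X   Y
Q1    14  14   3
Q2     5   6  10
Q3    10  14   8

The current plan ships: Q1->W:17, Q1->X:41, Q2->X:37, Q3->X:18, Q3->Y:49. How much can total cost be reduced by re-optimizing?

Current plan cost = 17·14 + 41·14 + 37·6 + 18·14 + 49·8 = 1678.
Optimal plan:
  Q1->X: 9 truckloads
  Q1->Y: 49 truckloads
  Q2->X: 37 truckloads
  Q3->W: 17 truckloads
  Q3->X: 50 truckloads
Optimal cost = 1365.
Saving = 1678 − 1365 = 313.

313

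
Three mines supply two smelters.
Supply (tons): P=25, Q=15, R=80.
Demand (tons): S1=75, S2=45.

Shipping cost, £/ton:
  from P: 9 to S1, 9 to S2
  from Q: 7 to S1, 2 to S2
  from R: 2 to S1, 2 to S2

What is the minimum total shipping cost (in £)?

415

Optimal allocation:
  P–S1: 25 × £9 = £225
  Q–S2: 15 × £2 = £30
  R–S1: 50 × £2 = £100
  R–S2: 30 × £2 = £60
Total = 225 + 30 + 100 + 60 = £415.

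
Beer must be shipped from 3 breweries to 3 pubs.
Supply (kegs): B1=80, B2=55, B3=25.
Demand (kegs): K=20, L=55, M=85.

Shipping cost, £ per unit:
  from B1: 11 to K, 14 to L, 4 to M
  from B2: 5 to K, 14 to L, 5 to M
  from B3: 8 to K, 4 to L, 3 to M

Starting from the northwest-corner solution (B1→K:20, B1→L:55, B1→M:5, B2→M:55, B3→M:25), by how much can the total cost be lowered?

Current plan cost = 20·11 + 55·14 + 5·4 + 55·5 + 25·3 = £1360.
Optimal plan:
  B1–M: 80 × £4 = £320
  B2–K: 20 × £5 = £100
  B2–L: 30 × £14 = £420
  B2–M: 5 × £5 = £25
  B3–L: 25 × £4 = £100
Optimal cost = £965.
Saving = 1360 − 965 = £395.

395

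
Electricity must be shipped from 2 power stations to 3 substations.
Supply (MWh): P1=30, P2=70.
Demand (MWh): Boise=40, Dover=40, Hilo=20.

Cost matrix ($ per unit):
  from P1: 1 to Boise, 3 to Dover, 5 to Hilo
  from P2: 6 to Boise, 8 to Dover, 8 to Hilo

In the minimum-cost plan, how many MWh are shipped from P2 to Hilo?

20

The minimum-cost plan:
  P1→Boise: 30 MWh
  P2→Boise: 10 MWh
  P2→Dover: 40 MWh
  P2→Hilo: 20 MWh
Total cost = $570.
So P2→Hilo carries 20 MWh.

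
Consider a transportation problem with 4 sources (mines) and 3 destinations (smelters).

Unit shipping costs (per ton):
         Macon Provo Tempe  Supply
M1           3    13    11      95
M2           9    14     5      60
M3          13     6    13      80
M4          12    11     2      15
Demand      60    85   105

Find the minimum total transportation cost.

1385

An optimal shipping plan:
  M1→Macon: 60 × 3 = 180
  M1→Provo: 5 × 13 = 65
  M1→Tempe: 30 × 11 = 330
  M2→Tempe: 60 × 5 = 300
  M3→Provo: 80 × 6 = 480
  M4→Tempe: 15 × 2 = 30
Total = 180 + 65 + 330 + 300 + 480 + 30 = 1385.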